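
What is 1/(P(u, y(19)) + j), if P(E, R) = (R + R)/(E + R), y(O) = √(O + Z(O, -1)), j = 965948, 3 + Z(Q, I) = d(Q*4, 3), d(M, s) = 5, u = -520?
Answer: 5223441085/5045572468362182 + 52*√21/12613931170905455 ≈ 1.0353e-6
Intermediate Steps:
Z(Q, I) = 2 (Z(Q, I) = -3 + 5 = 2)
y(O) = √(2 + O) (y(O) = √(O + 2) = √(2 + O))
P(E, R) = 2*R/(E + R) (P(E, R) = (2*R)/(E + R) = 2*R/(E + R))
1/(P(u, y(19)) + j) = 1/(2*√(2 + 19)/(-520 + √(2 + 19)) + 965948) = 1/(2*√21/(-520 + √21) + 965948) = 1/(965948 + 2*√21/(-520 + √21))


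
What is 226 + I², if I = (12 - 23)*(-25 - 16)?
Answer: 203627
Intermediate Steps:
I = 451 (I = -11*(-41) = 451)
226 + I² = 226 + 451² = 226 + 203401 = 203627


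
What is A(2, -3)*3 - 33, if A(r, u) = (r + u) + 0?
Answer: -36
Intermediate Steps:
A(r, u) = r + u
A(2, -3)*3 - 33 = (2 - 3)*3 - 33 = -1*3 - 33 = -3 - 33 = -36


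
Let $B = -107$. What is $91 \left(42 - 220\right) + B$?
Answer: $-16305$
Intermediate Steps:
$91 \left(42 - 220\right) + B = 91 \left(42 - 220\right) - 107 = 91 \left(-178\right) - 107 = -16198 - 107 = -16305$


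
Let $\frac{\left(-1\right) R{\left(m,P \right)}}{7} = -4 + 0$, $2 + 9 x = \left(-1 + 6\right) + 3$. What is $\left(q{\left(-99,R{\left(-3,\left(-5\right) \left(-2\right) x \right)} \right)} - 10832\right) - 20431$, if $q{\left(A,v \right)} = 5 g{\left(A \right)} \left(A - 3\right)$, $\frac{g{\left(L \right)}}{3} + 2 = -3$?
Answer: $-23613$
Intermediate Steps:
$g{\left(L \right)} = -15$ ($g{\left(L \right)} = -6 + 3 \left(-3\right) = -6 - 9 = -15$)
$x = \frac{2}{3}$ ($x = - \frac{2}{9} + \frac{\left(-1 + 6\right) + 3}{9} = - \frac{2}{9} + \frac{5 + 3}{9} = - \frac{2}{9} + \frac{1}{9} \cdot 8 = - \frac{2}{9} + \frac{8}{9} = \frac{2}{3} \approx 0.66667$)
$R{\left(m,P \right)} = 28$ ($R{\left(m,P \right)} = - 7 \left(-4 + 0\right) = \left(-7\right) \left(-4\right) = 28$)
$q{\left(A,v \right)} = 225 - 75 A$ ($q{\left(A,v \right)} = 5 \left(- 15 \left(A - 3\right)\right) = 5 \left(- 15 \left(-3 + A\right)\right) = 5 \left(45 - 15 A\right) = 225 - 75 A$)
$\left(q{\left(-99,R{\left(-3,\left(-5\right) \left(-2\right) x \right)} \right)} - 10832\right) - 20431 = \left(\left(225 - -7425\right) - 10832\right) - 20431 = \left(\left(225 + 7425\right) - 10832\right) - 20431 = \left(7650 - 10832\right) - 20431 = -3182 - 20431 = -23613$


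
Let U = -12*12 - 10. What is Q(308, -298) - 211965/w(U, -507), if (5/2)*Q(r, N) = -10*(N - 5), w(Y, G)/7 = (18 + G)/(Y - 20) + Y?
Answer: 28896722/20461 ≈ 1412.3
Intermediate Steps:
U = -154 (U = -144 - 10 = -154)
w(Y, G) = 7*Y + 7*(18 + G)/(-20 + Y) (w(Y, G) = 7*((18 + G)/(Y - 20) + Y) = 7*((18 + G)/(-20 + Y) + Y) = 7*(Y + (18 + G)/(-20 + Y)) = 7*Y + 7*(18 + G)/(-20 + Y))
Q(r, N) = 20 - 4*N (Q(r, N) = 2*(-10*(N - 5))/5 = 2*(-10*(-5 + N))/5 = 2*(50 - 10*N)/5 = 20 - 4*N)
Q(308, -298) - 211965/w(U, -507) = (20 - 4*(-298)) - 211965*(-20 - 154)/(7*(18 - 507 + (-154)**2 - 20*(-154))) = (20 + 1192) - 211965*(-174/(7*(18 - 507 + 23716 + 3080))) = 1212 - 211965/(7*(-1/174)*26307) = 1212 - 211965/(-61383/58) = 1212 - 211965*(-58/61383) = 1212 + 4097990/20461 = 28896722/20461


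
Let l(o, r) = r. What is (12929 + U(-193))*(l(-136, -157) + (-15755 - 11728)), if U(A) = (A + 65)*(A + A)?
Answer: -1722994680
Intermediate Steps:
U(A) = 2*A*(65 + A) (U(A) = (65 + A)*(2*A) = 2*A*(65 + A))
(12929 + U(-193))*(l(-136, -157) + (-15755 - 11728)) = (12929 + 2*(-193)*(65 - 193))*(-157 + (-15755 - 11728)) = (12929 + 2*(-193)*(-128))*(-157 - 27483) = (12929 + 49408)*(-27640) = 62337*(-27640) = -1722994680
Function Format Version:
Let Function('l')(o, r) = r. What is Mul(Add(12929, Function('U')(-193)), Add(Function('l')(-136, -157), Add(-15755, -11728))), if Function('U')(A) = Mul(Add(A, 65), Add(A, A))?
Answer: -1722994680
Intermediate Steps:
Function('U')(A) = Mul(2, A, Add(65, A)) (Function('U')(A) = Mul(Add(65, A), Mul(2, A)) = Mul(2, A, Add(65, A)))
Mul(Add(12929, Function('U')(-193)), Add(Function('l')(-136, -157), Add(-15755, -11728))) = Mul(Add(12929, Mul(2, -193, Add(65, -193))), Add(-157, Add(-15755, -11728))) = Mul(Add(12929, Mul(2, -193, -128)), Add(-157, -27483)) = Mul(Add(12929, 49408), -27640) = Mul(62337, -27640) = -1722994680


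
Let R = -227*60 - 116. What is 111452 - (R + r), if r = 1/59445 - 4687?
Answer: 7720419374/59445 ≈ 1.2988e+5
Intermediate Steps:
R = -13736 (R = -13620 - 116 = -13736)
r = -278618714/59445 (r = 1/59445 - 4687 = -278618714/59445 ≈ -4687.0)
111452 - (R + r) = 111452 - (-13736 - 278618714/59445) = 111452 - 1*(-1095155234/59445) = 111452 + 1095155234/59445 = 7720419374/59445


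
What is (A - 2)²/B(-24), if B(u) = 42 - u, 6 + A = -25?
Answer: 33/2 ≈ 16.500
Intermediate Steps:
A = -31 (A = -6 - 25 = -31)
(A - 2)²/B(-24) = (-31 - 2)²/(42 - 1*(-24)) = (-33)²/(42 + 24) = 1089/66 = 1089*(1/66) = 33/2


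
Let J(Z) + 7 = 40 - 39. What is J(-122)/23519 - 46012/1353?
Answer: -1082164346/31821207 ≈ -34.008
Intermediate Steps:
J(Z) = -6 (J(Z) = -7 + (40 - 39) = -7 + 1 = -6)
J(-122)/23519 - 46012/1353 = -6/23519 - 46012/1353 = -1082164346/31821207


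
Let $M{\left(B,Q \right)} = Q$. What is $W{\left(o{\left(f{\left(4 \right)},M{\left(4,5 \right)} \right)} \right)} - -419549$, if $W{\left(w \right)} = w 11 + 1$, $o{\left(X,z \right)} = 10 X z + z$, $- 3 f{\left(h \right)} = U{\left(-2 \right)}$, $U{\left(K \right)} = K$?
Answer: $\frac{1259915}{3} \approx 4.1997 \cdot 10^{5}$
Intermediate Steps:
$f{\left(h \right)} = \frac{2}{3}$ ($f{\left(h \right)} = \left(- \frac{1}{3}\right) \left(-2\right) = \frac{2}{3}$)
$o{\left(X,z \right)} = z + 10 X z$ ($o{\left(X,z \right)} = 10 X z + z = z + 10 X z$)
$W{\left(w \right)} = 1 + 11 w$ ($W{\left(w \right)} = 11 w + 1 = 1 + 11 w$)
$W{\left(o{\left(f{\left(4 \right)},M{\left(4,5 \right)} \right)} \right)} - -419549 = \left(1 + 11 \cdot 5 \left(1 + 10 \cdot \frac{2}{3}\right)\right) - -419549 = \left(1 + 11 \cdot 5 \left(1 + \frac{20}{3}\right)\right) + 419549 = \left(1 + 11 \cdot 5 \cdot \frac{23}{3}\right) + 419549 = \left(1 + 11 \cdot \frac{115}{3}\right) + 419549 = \left(1 + \frac{1265}{3}\right) + 419549 = \frac{1268}{3} + 419549 = \frac{1259915}{3}$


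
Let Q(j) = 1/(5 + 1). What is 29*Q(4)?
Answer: 29/6 ≈ 4.8333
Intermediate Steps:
Q(j) = ⅙ (Q(j) = 1/6 = ⅙)
29*Q(4) = 29*(⅙) = 29/6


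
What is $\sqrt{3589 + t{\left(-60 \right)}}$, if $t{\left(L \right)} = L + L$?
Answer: $\sqrt{3469} \approx 58.898$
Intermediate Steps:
$t{\left(L \right)} = 2 L$
$\sqrt{3589 + t{\left(-60 \right)}} = \sqrt{3589 + 2 \left(-60\right)} = \sqrt{3589 - 120} = \sqrt{3469}$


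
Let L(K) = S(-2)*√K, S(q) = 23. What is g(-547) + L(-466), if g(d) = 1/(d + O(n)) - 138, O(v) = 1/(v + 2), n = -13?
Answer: -830495/6018 + 23*I*√466 ≈ -138.0 + 496.5*I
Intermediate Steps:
O(v) = 1/(2 + v)
g(d) = -138 + 1/(-1/11 + d) (g(d) = 1/(d + 1/(2 - 13)) - 138 = 1/(d + 1/(-11)) - 138 = 1/(d - 1/11) - 138 = 1/(-1/11 + d) - 138 = -138 + 1/(-1/11 + d))
L(K) = 23*√K
g(-547) + L(-466) = (149 - 1518*(-547))/(-1 + 11*(-547)) + 23*√(-466) = (149 + 830346)/(-1 - 6017) + 23*(I*√466) = 830495/(-6018) + 23*I*√466 = -1/6018*830495 + 23*I*√466 = -830495/6018 + 23*I*√466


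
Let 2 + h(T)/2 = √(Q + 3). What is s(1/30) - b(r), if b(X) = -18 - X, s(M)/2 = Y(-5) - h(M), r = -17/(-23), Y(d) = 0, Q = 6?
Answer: 339/23 ≈ 14.739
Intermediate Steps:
h(T) = 2 (h(T) = -4 + 2*√(6 + 3) = -4 + 2*√9 = -4 + 2*3 = -4 + 6 = 2)
r = 17/23 (r = -17*(-1/23) = 17/23 ≈ 0.73913)
s(M) = -4 (s(M) = 2*(0 - 1*2) = 2*(0 - 2) = 2*(-2) = -4)
s(1/30) - b(r) = -4 - (-18 - 1*17/23) = -4 - (-18 - 17/23) = -4 - 1*(-431/23) = -4 + 431/23 = 339/23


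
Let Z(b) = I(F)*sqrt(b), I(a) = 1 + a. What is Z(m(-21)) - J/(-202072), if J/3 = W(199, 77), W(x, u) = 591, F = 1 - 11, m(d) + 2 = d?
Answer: 1773/202072 - 9*I*sqrt(23) ≈ 0.0087741 - 43.162*I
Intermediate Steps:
m(d) = -2 + d
F = -10
J = 1773 (J = 3*591 = 1773)
Z(b) = -9*sqrt(b) (Z(b) = (1 - 10)*sqrt(b) = -9*sqrt(b))
Z(m(-21)) - J/(-202072) = -9*sqrt(-2 - 21) - 1773/(-202072) = -9*I*sqrt(23) - 1773*(-1)/202072 = -9*I*sqrt(23) - 1*(-1773/202072) = -9*I*sqrt(23) + 1773/202072 = 1773/202072 - 9*I*sqrt(23)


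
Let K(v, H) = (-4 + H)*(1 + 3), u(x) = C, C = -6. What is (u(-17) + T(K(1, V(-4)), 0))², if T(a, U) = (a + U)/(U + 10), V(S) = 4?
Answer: 36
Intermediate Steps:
u(x) = -6
K(v, H) = -16 + 4*H (K(v, H) = (-4 + H)*4 = -16 + 4*H)
T(a, U) = (U + a)/(10 + U)
(u(-17) + T(K(1, V(-4)), 0))² = (-6 + (0 + (-16 + 4*4))/(10 + 0))² = (-6 + (0 + (-16 + 16))/10)² = (-6 + (0 + 0)/10)² = (-6 + (⅒)*0)² = (-6 + 0)² = (-6)² = 36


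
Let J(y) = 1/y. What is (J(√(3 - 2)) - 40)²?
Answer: 1521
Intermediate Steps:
J(y) = 1/y
(J(√(3 - 2)) - 40)² = (1/(√(3 - 2)) - 40)² = (1/(√1) - 40)² = (1/1 - 40)² = (1 - 40)² = (-39)² = 1521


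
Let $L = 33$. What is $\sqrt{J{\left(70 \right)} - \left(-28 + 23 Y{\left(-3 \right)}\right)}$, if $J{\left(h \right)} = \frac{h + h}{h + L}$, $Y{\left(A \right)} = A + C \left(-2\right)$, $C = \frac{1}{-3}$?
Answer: $\frac{\sqrt{7927395}}{309} \approx 9.1118$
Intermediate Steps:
$C = - \frac{1}{3} \approx -0.33333$
$Y{\left(A \right)} = \frac{2}{3} + A$ ($Y{\left(A \right)} = A - - \frac{2}{3} = A + \frac{2}{3} = \frac{2}{3} + A$)
$J{\left(h \right)} = \frac{2 h}{33 + h}$ ($J{\left(h \right)} = \frac{h + h}{h + 33} = \frac{2 h}{33 + h}$)
$\sqrt{J{\left(70 \right)} - \left(-28 + 23 Y{\left(-3 \right)}\right)} = \sqrt{2 \cdot 70 \frac{1}{33 + 70} - \left(-28 + 23 \left(\frac{2}{3} - 3\right)\right)} = \sqrt{2 \cdot 70 \cdot \frac{1}{103} + \left(\left(-23\right) \left(- \frac{7}{3}\right) + 28\right)} = \sqrt{2 \cdot 70 \cdot \frac{1}{103} + \left(\frac{161}{3} + 28\right)} = \sqrt{\frac{140}{103} + \frac{245}{3}} = \sqrt{\frac{25655}{309}} = \frac{\sqrt{7927395}}{309}$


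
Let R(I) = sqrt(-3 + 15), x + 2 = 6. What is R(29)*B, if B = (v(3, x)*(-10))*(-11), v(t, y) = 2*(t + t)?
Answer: 2640*sqrt(3) ≈ 4572.6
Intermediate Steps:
x = 4 (x = -2 + 6 = 4)
R(I) = 2*sqrt(3) (R(I) = sqrt(12) = 2*sqrt(3))
v(t, y) = 4*t (v(t, y) = 2*(2*t) = 4*t)
B = 1320 (B = ((4*3)*(-10))*(-11) = (12*(-10))*(-11) = -120*(-11) = 1320)
R(29)*B = (2*sqrt(3))*1320 = 2640*sqrt(3)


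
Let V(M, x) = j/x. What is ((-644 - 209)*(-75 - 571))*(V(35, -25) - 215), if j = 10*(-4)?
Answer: -587957546/5 ≈ -1.1759e+8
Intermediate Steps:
j = -40
V(M, x) = -40/x
((-644 - 209)*(-75 - 571))*(V(35, -25) - 215) = ((-644 - 209)*(-75 - 571))*(-40/(-25) - 215) = (-853*(-646))*(-40*(-1/25) - 215) = 551038*(8/5 - 215) = 551038*(-1067/5) = -587957546/5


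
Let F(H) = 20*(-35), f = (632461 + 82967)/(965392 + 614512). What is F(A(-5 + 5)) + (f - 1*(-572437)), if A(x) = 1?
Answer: 225822572169/394976 ≈ 5.7174e+5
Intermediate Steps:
f = 178857/394976 (f = 715428/1579904 = 715428*(1/1579904) = 178857/394976 ≈ 0.45283)
F(H) = -700
F(A(-5 + 5)) + (f - 1*(-572437)) = -700 + (178857/394976 - 1*(-572437)) = -700 + (178857/394976 + 572437) = -700 + 226099055369/394976 = 225822572169/394976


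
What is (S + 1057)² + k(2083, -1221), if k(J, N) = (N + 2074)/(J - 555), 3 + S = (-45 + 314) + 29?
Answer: 2793038165/1528 ≈ 1.8279e+6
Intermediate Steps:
S = 295 (S = -3 + ((-45 + 314) + 29) = -3 + (269 + 29) = -3 + 298 = 295)
k(J, N) = (2074 + N)/(-555 + J)
(S + 1057)² + k(2083, -1221) = (295 + 1057)² + (2074 - 1221)/(-555 + 2083) = 1352² + 853/1528 = 1827904 + (1/1528)*853 = 1827904 + 853/1528 = 2793038165/1528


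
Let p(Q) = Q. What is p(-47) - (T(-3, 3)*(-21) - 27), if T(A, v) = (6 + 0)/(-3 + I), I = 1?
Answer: -83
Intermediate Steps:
T(A, v) = -3 (T(A, v) = (6 + 0)/(-3 + 1) = 6/(-2) = 6*(-½) = -3)
p(-47) - (T(-3, 3)*(-21) - 27) = -47 - (-3*(-21) - 27) = -47 - (63 - 27) = -47 - 1*36 = -47 - 36 = -83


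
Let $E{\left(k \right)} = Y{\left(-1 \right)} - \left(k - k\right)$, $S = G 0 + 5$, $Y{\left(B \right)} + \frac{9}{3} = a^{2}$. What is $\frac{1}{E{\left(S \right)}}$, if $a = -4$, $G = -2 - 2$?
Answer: $\frac{1}{13} \approx 0.076923$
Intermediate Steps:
$G = -4$
$Y{\left(B \right)} = 13$ ($Y{\left(B \right)} = -3 + \left(-4\right)^{2} = -3 + 16 = 13$)
$S = 5$ ($S = \left(-4\right) 0 + 5 = 0 + 5 = 5$)
$E{\left(k \right)} = 13$ ($E{\left(k \right)} = 13 - \left(k - k\right) = 13 - 0 = 13 + 0 = 13$)
$\frac{1}{E{\left(S \right)}} = \frac{1}{13}$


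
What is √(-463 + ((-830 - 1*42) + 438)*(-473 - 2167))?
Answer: √1145297 ≈ 1070.2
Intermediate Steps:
√(-463 + ((-830 - 1*42) + 438)*(-473 - 2167)) = √(-463 + ((-830 - 42) + 438)*(-2640)) = √(-463 + (-872 + 438)*(-2640)) = √(-463 - 434*(-2640)) = √(-463 + 1145760) = √1145297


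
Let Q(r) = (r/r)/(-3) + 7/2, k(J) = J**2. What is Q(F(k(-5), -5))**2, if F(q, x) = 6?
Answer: 361/36 ≈ 10.028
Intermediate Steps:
Q(r) = 19/6 (Q(r) = 1*(-1/3) + 7*(1/2) = -1/3 + 7/2 = 19/6)
Q(F(k(-5), -5))**2 = (19/6)**2 = 361/36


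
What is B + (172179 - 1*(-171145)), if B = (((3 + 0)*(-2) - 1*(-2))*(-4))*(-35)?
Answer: 342764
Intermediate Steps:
B = -560 (B = ((3*(-2) + 2)*(-4))*(-35) = ((-6 + 2)*(-4))*(-35) = -4*(-4)*(-35) = 16*(-35) = -560)
B + (172179 - 1*(-171145)) = -560 + (172179 - 1*(-171145)) = -560 + (172179 + 171145) = -560 + 343324 = 342764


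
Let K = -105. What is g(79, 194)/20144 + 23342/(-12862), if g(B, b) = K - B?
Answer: -29535491/16193258 ≈ -1.8239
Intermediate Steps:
g(B, b) = -105 - B
g(79, 194)/20144 + 23342/(-12862) = (-105 - 1*79)/20144 + 23342/(-12862) = (-105 - 79)*(1/20144) + 23342*(-1/12862) = -184*1/20144 - 11671/6431 = -23/2518 - 11671/6431 = -29535491/16193258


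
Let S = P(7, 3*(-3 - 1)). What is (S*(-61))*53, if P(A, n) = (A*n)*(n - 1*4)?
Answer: -4345152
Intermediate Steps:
P(A, n) = A*n*(-4 + n) (P(A, n) = (A*n)*(n - 4) = (A*n)*(-4 + n) = A*n*(-4 + n))
S = 1344 (S = 7*(3*(-3 - 1))*(-4 + 3*(-3 - 1)) = 7*(3*(-4))*(-4 + 3*(-4)) = 7*(-12)*(-4 - 12) = 7*(-12)*(-16) = 1344)
(S*(-61))*53 = (1344*(-61))*53 = -81984*53 = -4345152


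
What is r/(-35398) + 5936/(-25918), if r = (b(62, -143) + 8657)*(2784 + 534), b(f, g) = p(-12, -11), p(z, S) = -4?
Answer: -186083213225/229361341 ≈ -811.31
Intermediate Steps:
b(f, g) = -4
r = 28710654 (r = (-4 + 8657)*(2784 + 534) = 8653*3318 = 28710654)
r/(-35398) + 5936/(-25918) = 28710654/(-35398) + 5936/(-25918) = 28710654*(-1/35398) + 5936*(-1/25918) = -14355327/17699 - 2968/12959 = -186083213225/229361341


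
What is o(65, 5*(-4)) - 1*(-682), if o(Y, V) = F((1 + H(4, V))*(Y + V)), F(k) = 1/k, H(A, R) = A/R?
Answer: 24553/36 ≈ 682.03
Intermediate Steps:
F(k) = 1/k
o(Y, V) = 1/((1 + 4/V)*(V + Y)) (o(Y, V) = 1/((1 + 4/V)*(Y + V)) = 1/((1 + 4/V)*(V + Y)))
o(65, 5*(-4)) - 1*(-682) = (5*(-4))/(4*65 + (5*(-4))*(4 + 5*(-4) + 65)) - 1*(-682) = -20/(260 - 20*(4 - 20 + 65)) + 682 = -20/(260 - 20*49) + 682 = -20/(260 - 980) + 682 = -20/(-720) + 682 = -20*(-1/720) + 682 = 1/36 + 682 = 24553/36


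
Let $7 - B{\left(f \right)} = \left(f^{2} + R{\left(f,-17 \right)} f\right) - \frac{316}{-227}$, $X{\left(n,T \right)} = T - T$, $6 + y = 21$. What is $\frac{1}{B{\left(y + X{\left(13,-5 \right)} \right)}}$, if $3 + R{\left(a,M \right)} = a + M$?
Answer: $- \frac{227}{32777} \approx -0.0069256$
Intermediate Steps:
$R{\left(a,M \right)} = -3 + M + a$ ($R{\left(a,M \right)} = -3 + \left(a + M\right) = -3 + \left(M + a\right) = -3 + M + a$)
$y = 15$ ($y = -6 + 21 = 15$)
$X{\left(n,T \right)} = 0$
$B{\left(f \right)} = \frac{1273}{227} - f^{2} - f \left(-20 + f\right)$ ($B{\left(f \right)} = 7 - \left(\left(f^{2} + \left(-3 - 17 + f\right) f\right) - \frac{316}{-227}\right) = 7 - \left(\left(f^{2} + \left(-20 + f\right) f\right) - - \frac{316}{227}\right) = 7 - \left(\left(f^{2} + f \left(-20 + f\right)\right) + \frac{316}{227}\right) = 7 - \left(\frac{316}{227} + f^{2} + f \left(-20 + f\right)\right) = \frac{1273}{227} - f^{2} - f \left(-20 + f\right)$)
$\frac{1}{B{\left(y + X{\left(13,-5 \right)} \right)}} = \frac{1}{\frac{1273}{227} - 2 \left(15 + 0\right)^{2} + 20 \left(15 + 0\right)} = \frac{1}{\frac{1273}{227} - 2 \cdot 15^{2} + 20 \cdot 15} = \frac{1}{\frac{1273}{227} - 450 + 300} = \frac{1}{- \frac{32777}{227}} = - \frac{227}{32777}$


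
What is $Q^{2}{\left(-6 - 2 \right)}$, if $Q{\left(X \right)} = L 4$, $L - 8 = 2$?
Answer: $1600$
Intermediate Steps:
$L = 10$ ($L = 8 + 2 = 10$)
$Q{\left(X \right)} = 40$ ($Q{\left(X \right)} = 10 \cdot 4 = 40$)
$Q^{2}{\left(-6 - 2 \right)} = 40^{2} = 1600$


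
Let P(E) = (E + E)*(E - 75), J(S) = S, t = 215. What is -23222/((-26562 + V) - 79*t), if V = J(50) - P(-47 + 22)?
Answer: 23222/48497 ≈ 0.47883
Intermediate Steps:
P(E) = 2*E*(-75 + E) (P(E) = (2*E)*(-75 + E) = 2*E*(-75 + E))
V = -4950 (V = 50 - 2*(-47 + 22)*(-75 + (-47 + 22)) = 50 - 2*(-25)*(-75 - 25) = 50 - 2*(-25)*(-100) = 50 - 1*5000 = 50 - 5000 = -4950)
-23222/((-26562 + V) - 79*t) = -23222/((-26562 - 4950) - 79*215) = -23222/(-31512 - 16985) = -23222/(-48497) = -23222*(-1/48497) = 23222/48497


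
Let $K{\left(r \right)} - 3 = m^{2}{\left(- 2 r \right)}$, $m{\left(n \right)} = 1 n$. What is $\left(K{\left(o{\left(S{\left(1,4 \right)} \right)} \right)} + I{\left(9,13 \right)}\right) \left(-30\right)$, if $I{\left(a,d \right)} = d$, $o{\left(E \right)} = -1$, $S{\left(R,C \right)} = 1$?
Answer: $-600$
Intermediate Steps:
$m{\left(n \right)} = n$
$K{\left(r \right)} = 3 + 4 r^{2}$ ($K{\left(r \right)} = 3 + \left(- 2 r\right)^{2} = 3 + 4 r^{2}$)
$\left(K{\left(o{\left(S{\left(1,4 \right)} \right)} \right)} + I{\left(9,13 \right)}\right) \left(-30\right) = \left(\left(3 + 4 \left(-1\right)^{2}\right) + 13\right) \left(-30\right) = \left(\left(3 + 4 \cdot 1\right) + 13\right) \left(-30\right) = \left(\left(3 + 4\right) + 13\right) \left(-30\right) = \left(7 + 13\right) \left(-30\right) = 20 \left(-30\right) = -600$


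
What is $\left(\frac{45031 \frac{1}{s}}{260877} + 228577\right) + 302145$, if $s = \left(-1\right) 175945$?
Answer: $\frac{3480020256874757}{6557143395} \approx 5.3072 \cdot 10^{5}$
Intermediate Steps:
$s = -175945$
$\left(\frac{45031 \frac{1}{s}}{260877} + 228577\right) + 302145 = \left(\frac{45031 \frac{1}{-175945}}{260877} + 228577\right) + 302145 = \left(45031 \left(- \frac{1}{175945}\right) \frac{1}{260877} + 228577\right) + 302145 = \left(\left(- \frac{6433}{25135}\right) \frac{1}{260877} + 228577\right) + 302145 = \left(- \frac{6433}{6557143395} + 228577\right) + 302145 = \frac{1498812165792482}{6557143395} + 302145 = \frac{3480020256874757}{6557143395}$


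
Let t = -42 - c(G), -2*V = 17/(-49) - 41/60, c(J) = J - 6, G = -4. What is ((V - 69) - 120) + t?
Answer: -1296451/5880 ≈ -220.48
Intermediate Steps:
c(J) = -6 + J
V = 3029/5880 (V = -(17/(-49) - 41/60)/2 = -(17*(-1/49) - 41*1/60)/2 = -(-17/49 - 41/60)/2 = -1/2*(-3029/2940) = 3029/5880 ≈ 0.51514)
t = -32 (t = -42 - (-6 - 4) = -42 - 1*(-10) = -42 + 10 = -32)
((V - 69) - 120) + t = ((3029/5880 - 69) - 120) - 32 = (-402691/5880 - 120) - 32 = -1108291/5880 - 32 = -1296451/5880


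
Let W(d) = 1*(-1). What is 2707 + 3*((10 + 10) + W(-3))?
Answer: 2764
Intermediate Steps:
W(d) = -1
2707 + 3*((10 + 10) + W(-3)) = 2707 + 3*((10 + 10) - 1) = 2707 + 3*(20 - 1) = 2707 + 3*19 = 2707 + 57 = 2764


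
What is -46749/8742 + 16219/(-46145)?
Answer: -766339701/134466530 ≈ -5.6991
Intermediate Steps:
-46749/8742 + 16219/(-46145) = -46749*1/8742 + 16219*(-1/46145) = -15583/2914 - 16219/46145 = -766339701/134466530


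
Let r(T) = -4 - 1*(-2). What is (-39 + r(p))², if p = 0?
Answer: 1681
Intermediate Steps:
r(T) = -2 (r(T) = -4 + 2 = -2)
(-39 + r(p))² = (-39 - 2)² = (-41)² = 1681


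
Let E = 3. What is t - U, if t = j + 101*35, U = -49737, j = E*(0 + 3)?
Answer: 53281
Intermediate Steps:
j = 9 (j = 3*(0 + 3) = 3*3 = 9)
t = 3544 (t = 9 + 101*35 = 9 + 3535 = 3544)
t - U = 3544 - 1*(-49737) = 3544 + 49737 = 53281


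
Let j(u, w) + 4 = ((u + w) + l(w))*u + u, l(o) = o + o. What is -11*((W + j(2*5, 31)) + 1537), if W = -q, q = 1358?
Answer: -13365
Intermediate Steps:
l(o) = 2*o
j(u, w) = -4 + u + u*(u + 3*w) (j(u, w) = -4 + (((u + w) + 2*w)*u + u) = -4 + ((u + 3*w)*u + u) = -4 + (u*(u + 3*w) + u) = -4 + (u + u*(u + 3*w)) = -4 + u + u*(u + 3*w))
W = -1358 (W = -1*1358 = -1358)
-11*((W + j(2*5, 31)) + 1537) = -11*((-1358 + (-4 + 2*5 + (2*5)² + 3*(2*5)*31)) + 1537) = -11*((-1358 + (-4 + 10 + 10² + 3*10*31)) + 1537) = -11*((-1358 + (-4 + 10 + 100 + 930)) + 1537) = -11*((-1358 + 1036) + 1537) = -11*(-322 + 1537) = -11*1215 = -13365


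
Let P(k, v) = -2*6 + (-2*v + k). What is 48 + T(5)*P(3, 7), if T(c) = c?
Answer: -67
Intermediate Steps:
P(k, v) = -12 + k - 2*v (P(k, v) = -12 + (k - 2*v) = -12 + k - 2*v)
48 + T(5)*P(3, 7) = 48 + 5*(-12 + 3 - 2*7) = 48 + 5*(-12 + 3 - 14) = 48 + 5*(-23) = 48 - 115 = -67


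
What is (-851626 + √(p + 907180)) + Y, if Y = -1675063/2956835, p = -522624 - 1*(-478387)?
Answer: -2518119238773/2956835 + √862943 ≈ -8.5070e+5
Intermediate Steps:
p = -44237 (p = -522624 + 478387 = -44237)
Y = -1675063/2956835 (Y = -1675063*1/2956835 = -1675063/2956835 ≈ -0.56651)
(-851626 + √(p + 907180)) + Y = (-851626 + √(-44237 + 907180)) - 1675063/2956835 = (-851626 + √862943) - 1675063/2956835 = -2518119238773/2956835 + √862943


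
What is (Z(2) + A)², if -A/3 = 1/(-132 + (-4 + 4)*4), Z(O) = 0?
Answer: 1/1936 ≈ 0.00051653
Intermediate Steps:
A = 1/44 (A = -3/(-132 + (-4 + 4)*4) = -3/(-132 + 0*4) = -3/(-132 + 0) = -3/(-132) = -3*(-1/132) = 1/44 ≈ 0.022727)
(Z(2) + A)² = (0 + 1/44)² = (1/44)² = 1/1936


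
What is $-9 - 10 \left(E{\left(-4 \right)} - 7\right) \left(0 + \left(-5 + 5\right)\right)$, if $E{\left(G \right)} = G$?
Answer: $-9$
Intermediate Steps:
$-9 - 10 \left(E{\left(-4 \right)} - 7\right) \left(0 + \left(-5 + 5\right)\right) = -9 - 10 \left(-4 - 7\right) \left(0 + \left(-5 + 5\right)\right) = -9 - 10 \left(- 11 \left(0 + 0\right)\right) = -9 - 10 \left(\left(-11\right) 0\right) = -9 - 0 = -9 + 0 = -9$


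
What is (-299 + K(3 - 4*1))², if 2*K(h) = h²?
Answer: 356409/4 ≈ 89102.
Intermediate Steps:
K(h) = h²/2
(-299 + K(3 - 4*1))² = (-299 + (3 - 4*1)²/2)² = (-299 + (3 - 4)²/2)² = (-299 + (½)*(-1)²)² = (-299 + (½)*1)² = (-299 + ½)² = (-597/2)² = 356409/4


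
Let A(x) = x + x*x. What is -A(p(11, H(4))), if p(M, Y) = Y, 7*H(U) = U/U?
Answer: -8/49 ≈ -0.16327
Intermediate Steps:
H(U) = ⅐ (H(U) = (U/U)/7 = (⅐)*1 = ⅐)
A(x) = x + x²
-A(p(11, H(4))) = -(1 + ⅐)/7 = -8/(7*7) = -1*8/49 = -8/49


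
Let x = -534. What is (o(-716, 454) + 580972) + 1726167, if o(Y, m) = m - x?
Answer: 2308127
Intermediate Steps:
o(Y, m) = 534 + m (o(Y, m) = m - 1*(-534) = m + 534 = 534 + m)
(o(-716, 454) + 580972) + 1726167 = ((534 + 454) + 580972) + 1726167 = (988 + 580972) + 1726167 = 581960 + 1726167 = 2308127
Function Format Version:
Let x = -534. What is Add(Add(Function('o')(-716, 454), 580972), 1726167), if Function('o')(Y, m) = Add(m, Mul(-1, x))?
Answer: 2308127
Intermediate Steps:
Function('o')(Y, m) = Add(534, m) (Function('o')(Y, m) = Add(m, Mul(-1, -534)) = Add(m, 534) = Add(534, m))
Add(Add(Function('o')(-716, 454), 580972), 1726167) = Add(Add(Add(534, 454), 580972), 1726167) = Add(Add(988, 580972), 1726167) = Add(581960, 1726167) = 2308127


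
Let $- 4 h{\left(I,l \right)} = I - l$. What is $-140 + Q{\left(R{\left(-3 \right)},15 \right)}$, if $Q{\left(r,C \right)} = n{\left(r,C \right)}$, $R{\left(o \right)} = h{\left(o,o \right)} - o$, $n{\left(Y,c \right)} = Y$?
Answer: $-137$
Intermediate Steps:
$h{\left(I,l \right)} = - \frac{I}{4} + \frac{l}{4}$ ($h{\left(I,l \right)} = - \frac{I - l}{4} = - \frac{I}{4} + \frac{l}{4}$)
$R{\left(o \right)} = - o$ ($R{\left(o \right)} = \left(- \frac{o}{4} + \frac{o}{4}\right) - o = 0 - o = - o$)
$Q{\left(r,C \right)} = r$
$-140 + Q{\left(R{\left(-3 \right)},15 \right)} = -140 - -3 = -140 + 3 = -137$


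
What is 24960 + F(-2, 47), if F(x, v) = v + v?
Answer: 25054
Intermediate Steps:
F(x, v) = 2*v
24960 + F(-2, 47) = 24960 + 2*47 = 24960 + 94 = 25054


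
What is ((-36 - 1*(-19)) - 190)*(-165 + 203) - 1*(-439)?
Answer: -7427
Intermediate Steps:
((-36 - 1*(-19)) - 190)*(-165 + 203) - 1*(-439) = ((-36 + 19) - 190)*38 + 439 = (-17 - 190)*38 + 439 = -207*38 + 439 = -7866 + 439 = -7427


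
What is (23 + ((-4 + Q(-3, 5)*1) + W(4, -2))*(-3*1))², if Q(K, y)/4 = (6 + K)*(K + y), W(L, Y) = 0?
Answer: 1369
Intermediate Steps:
Q(K, y) = 4*(6 + K)*(K + y) (Q(K, y) = 4*((6 + K)*(K + y)) = 4*(6 + K)*(K + y))
(23 + ((-4 + Q(-3, 5)*1) + W(4, -2))*(-3*1))² = (23 + ((-4 + (4*(-3)² + 24*(-3) + 24*5 + 4*(-3)*5)*1) + 0)*(-3*1))² = (23 + ((-4 + (4*9 - 72 + 120 - 60)*1) + 0)*(-3))² = (23 + ((-4 + (36 - 72 + 120 - 60)*1) + 0)*(-3))² = (23 + ((-4 + 24*1) + 0)*(-3))² = (23 + ((-4 + 24) + 0)*(-3))² = (23 + (20 + 0)*(-3))² = (23 + 20*(-3))² = (23 - 60)² = (-37)² = 1369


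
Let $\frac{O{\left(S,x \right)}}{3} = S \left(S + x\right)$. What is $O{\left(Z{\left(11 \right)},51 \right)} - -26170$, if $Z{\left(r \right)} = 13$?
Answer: $28666$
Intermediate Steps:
$O{\left(S,x \right)} = 3 S \left(S + x\right)$
$O{\left(Z{\left(11 \right)},51 \right)} - -26170 = 3 \cdot 13 \left(13 + 51\right) - -26170 = 3 \cdot 13 \cdot 64 + 26170 = 2496 + 26170 = 28666$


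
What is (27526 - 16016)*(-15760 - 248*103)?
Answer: -475409040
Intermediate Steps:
(27526 - 16016)*(-15760 - 248*103) = 11510*(-15760 - 25544) = 11510*(-41304) = -475409040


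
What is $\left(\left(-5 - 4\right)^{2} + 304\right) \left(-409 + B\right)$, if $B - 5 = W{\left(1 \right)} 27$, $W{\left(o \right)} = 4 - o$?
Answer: $-124355$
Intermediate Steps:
$B = 86$ ($B = 5 + \left(4 - 1\right) 27 = 5 + 3 \cdot 27 = 5 + 81 = 86$)
$\left(\left(-5 - 4\right)^{2} + 304\right) \left(-409 + B\right) = \left(\left(-5 - 4\right)^{2} + 304\right) \left(-409 + 86\right) = \left(\left(-9\right)^{2} + 304\right) \left(-323\right) = \left(81 + 304\right) \left(-323\right) = 385 \left(-323\right) = -124355$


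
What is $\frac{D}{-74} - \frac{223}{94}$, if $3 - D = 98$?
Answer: $- \frac{1893}{1739} \approx -1.0886$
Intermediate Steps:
$D = -95$ ($D = 3 - 98 = -95$)
$\frac{D}{-74} - \frac{223}{94} = - \frac{95}{-74} - \frac{223}{94} = \left(-95\right) \left(- \frac{1}{74}\right) - 223 \cdot \frac{1}{94} = \frac{95}{74} - \frac{223}{94} = - \frac{1893}{1739}$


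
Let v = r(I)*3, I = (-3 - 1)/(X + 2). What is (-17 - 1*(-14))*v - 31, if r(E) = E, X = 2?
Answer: -22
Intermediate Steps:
I = -1 (I = (-3 - 1)/(2 + 2) = -4/4 = -4*¼ = -1)
v = -3 (v = -1*3 = -3)
(-17 - 1*(-14))*v - 31 = (-17 - 1*(-14))*(-3) - 31 = (-17 + 14)*(-3) - 31 = -3*(-3) - 31 = 9 - 31 = -22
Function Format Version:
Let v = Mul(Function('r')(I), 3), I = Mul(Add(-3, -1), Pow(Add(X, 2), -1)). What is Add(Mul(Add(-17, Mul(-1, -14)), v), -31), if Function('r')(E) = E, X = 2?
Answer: -22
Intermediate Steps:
I = -1 (I = Mul(Add(-3, -1), Pow(Add(2, 2), -1)) = Mul(-4, Pow(4, -1)) = Mul(-4, Rational(1, 4)) = -1)
v = -3 (v = Mul(-1, 3) = -3)
Add(Mul(Add(-17, Mul(-1, -14)), v), -31) = Add(Mul(Add(-17, Mul(-1, -14)), -3), -31) = Add(Mul(Add(-17, 14), -3), -31) = Add(Mul(-3, -3), -31) = Add(9, -31) = -22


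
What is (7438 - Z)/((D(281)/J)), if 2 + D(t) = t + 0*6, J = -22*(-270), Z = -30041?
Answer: 797940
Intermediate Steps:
J = 5940
D(t) = -2 + t (D(t) = -2 + (t + 0*6) = -2 + (t + 0) = -2 + t)
(7438 - Z)/((D(281)/J)) = (7438 - 1*(-30041))/(((-2 + 281)/5940)) = (7438 + 30041)/((279*(1/5940))) = 37479/(31/660) = 37479*(660/31) = 797940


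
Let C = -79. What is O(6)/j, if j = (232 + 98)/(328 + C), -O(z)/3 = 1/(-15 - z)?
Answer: 83/770 ≈ 0.10779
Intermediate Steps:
O(z) = -3/(-15 - z)
j = 110/83 (j = (232 + 98)/(328 - 79) = 330/249 = 330*(1/249) = 110/83 ≈ 1.3253)
O(6)/j = (3/(15 + 6))/(110/83) = (3/21)*(83/110) = (3*(1/21))*(83/110) = (⅐)*(83/110) = 83/770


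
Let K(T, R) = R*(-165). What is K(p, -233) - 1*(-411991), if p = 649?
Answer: 450436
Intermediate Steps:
K(T, R) = -165*R
K(p, -233) - 1*(-411991) = -165*(-233) - 1*(-411991) = 38445 + 411991 = 450436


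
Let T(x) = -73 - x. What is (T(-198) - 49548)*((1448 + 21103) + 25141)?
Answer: -2357081716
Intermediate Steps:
(T(-198) - 49548)*((1448 + 21103) + 25141) = ((-73 - 1*(-198)) - 49548)*((1448 + 21103) + 25141) = ((-73 + 198) - 49548)*(22551 + 25141) = (125 - 49548)*47692 = -49423*47692 = -2357081716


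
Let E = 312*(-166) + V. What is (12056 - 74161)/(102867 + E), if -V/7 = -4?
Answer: -62105/51103 ≈ -1.2153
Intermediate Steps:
V = 28 (V = -7*(-4) = 28)
E = -51764 (E = 312*(-166) + 28 = -51792 + 28 = -51764)
(12056 - 74161)/(102867 + E) = (12056 - 74161)/(102867 - 51764) = -62105/51103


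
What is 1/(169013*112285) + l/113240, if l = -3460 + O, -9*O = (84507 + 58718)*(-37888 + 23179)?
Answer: 2665300337036357039/1289415732956520 ≈ 2067.1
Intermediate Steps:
O = 702232175/3 (O = -(84507 + 58718)*(-37888 + 23179)/9 = -143225*(-14709)/9 = -⅑*(-2106696525) = 702232175/3 ≈ 2.3408e+8)
l = 702221795/3 (l = -3460 + 702232175/3 = 702221795/3 ≈ 2.3407e+8)
1/(169013*112285) + l/113240 = 1/(169013*112285) + (702221795/3)/113240 = (1/169013)*(1/112285) + (702221795/3)*(1/113240) = 1/18977624705 + 140444359/67944 = 2665300337036357039/1289415732956520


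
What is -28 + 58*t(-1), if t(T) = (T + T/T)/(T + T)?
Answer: -28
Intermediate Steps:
t(T) = (1 + T)/(2*T) (t(T) = (T + 1)/((2*T)) = (1 + T)*(1/(2*T)) = (1 + T)/(2*T))
-28 + 58*t(-1) = -28 + 58*((½)*(1 - 1)/(-1)) = -28 + 58*((½)*(-1)*0) = -28 + 58*0 = -28 + 0 = -28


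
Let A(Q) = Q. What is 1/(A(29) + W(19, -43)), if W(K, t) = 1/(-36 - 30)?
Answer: 66/1913 ≈ 0.034501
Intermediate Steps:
W(K, t) = -1/66 (W(K, t) = 1/(-66) = -1/66)
1/(A(29) + W(19, -43)) = 1/(29 - 1/66) = 1/(1913/66) = 66/1913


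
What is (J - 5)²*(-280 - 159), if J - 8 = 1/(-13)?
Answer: -633916/169 ≈ -3751.0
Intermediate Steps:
J = 103/13 (J = 8 + 1/(-13) = 8 + 1*(-1/13) = 8 - 1/13 = 103/13 ≈ 7.9231)
(J - 5)²*(-280 - 159) = (103/13 - 5)²*(-280 - 159) = (38/13)²*(-439) = (1444/169)*(-439) = -633916/169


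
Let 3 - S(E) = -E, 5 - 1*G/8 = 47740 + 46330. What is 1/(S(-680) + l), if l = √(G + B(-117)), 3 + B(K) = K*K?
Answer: -677/1197163 - I*√738834/1197163 ≈ -0.0005655 - 0.00071799*I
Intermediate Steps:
B(K) = -3 + K² (B(K) = -3 + K*K = -3 + K²)
G = -752520 (G = 40 - 8*(47740 + 46330) = 40 - 8*94070 = 40 - 752560 = -752520)
S(E) = 3 + E (S(E) = 3 - (-1)*E = 3 + E)
l = I*√738834 (l = √(-752520 + (-3 + (-117)²)) = √(-752520 + (-3 + 13689)) = √(-752520 + 13686) = √(-738834) = I*√738834 ≈ 859.55*I)
1/(S(-680) + l) = 1/((3 - 680) + I*√738834) = 1/(-677 + I*√738834)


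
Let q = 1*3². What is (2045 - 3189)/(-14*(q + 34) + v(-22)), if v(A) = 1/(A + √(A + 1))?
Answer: 115937536/61013503 - 1144*I*√21/183040509 ≈ 1.9002 - 2.8641e-5*I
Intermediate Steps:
q = 9 (q = 1*9 = 9)
v(A) = 1/(A + √(1 + A))
(2045 - 3189)/(-14*(q + 34) + v(-22)) = (2045 - 3189)/(-14*(9 + 34) + 1/(-22 + √(1 - 22))) = -1144/(-14*43 + 1/(-22 + √(-21))) = -1144/(-602 + 1/(-22 + I*√21))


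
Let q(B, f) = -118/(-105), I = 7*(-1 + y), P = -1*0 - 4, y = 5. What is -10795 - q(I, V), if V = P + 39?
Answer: -1133593/105 ≈ -10796.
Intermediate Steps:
P = -4 (P = 0 - 4 = -4)
V = 35 (V = -4 + 39 = 35)
I = 28 (I = 7*(-1 + 5) = 7*4 = 28)
q(B, f) = 118/105 (q(B, f) = -118*(-1/105) = 118/105)
-10795 - q(I, V) = -10795 - 1*118/105 = -10795 - 118/105 = -1133593/105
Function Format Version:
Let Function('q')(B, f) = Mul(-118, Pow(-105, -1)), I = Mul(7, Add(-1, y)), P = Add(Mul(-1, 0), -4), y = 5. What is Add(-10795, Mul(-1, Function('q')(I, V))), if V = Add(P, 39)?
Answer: Rational(-1133593, 105) ≈ -10796.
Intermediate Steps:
P = -4 (P = Add(0, -4) = -4)
V = 35 (V = Add(-4, 39) = 35)
I = 28 (I = Mul(7, Add(-1, 5)) = Mul(7, 4) = 28)
Function('q')(B, f) = Rational(118, 105) (Function('q')(B, f) = Mul(-118, Rational(-1, 105)) = Rational(118, 105))
Add(-10795, Mul(-1, Function('q')(I, V))) = Add(-10795, Mul(-1, Rational(118, 105))) = Add(-10795, Rational(-118, 105)) = Rational(-1133593, 105)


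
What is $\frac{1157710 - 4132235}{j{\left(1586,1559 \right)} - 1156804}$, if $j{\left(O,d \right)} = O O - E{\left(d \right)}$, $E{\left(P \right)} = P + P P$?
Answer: $\frac{2974525}{1073448} \approx 2.771$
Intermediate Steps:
$E{\left(P \right)} = P + P^{2}$
$j{\left(O,d \right)} = O^{2} - d \left(1 + d\right)$ ($j{\left(O,d \right)} = O O - d \left(1 + d\right) = O^{2} - d \left(1 + d\right)$)
$\frac{1157710 - 4132235}{j{\left(1586,1559 \right)} - 1156804} = \frac{1157710 - 4132235}{\left(1586^{2} - 1559 \left(1 + 1559\right)\right) - 1156804} = - \frac{2974525}{\left(2515396 - 1559 \cdot 1560\right) - 1156804} = - \frac{2974525}{\left(2515396 - 2432040\right) - 1156804} = - \frac{2974525}{83356 - 1156804} = - \frac{2974525}{-1073448} = \left(-2974525\right) \left(- \frac{1}{1073448}\right) = \frac{2974525}{1073448}$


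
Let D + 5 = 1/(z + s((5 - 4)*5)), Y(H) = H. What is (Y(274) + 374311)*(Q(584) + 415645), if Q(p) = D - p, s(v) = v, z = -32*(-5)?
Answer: 5130633882997/33 ≈ 1.5547e+11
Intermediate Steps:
z = 160
D = -824/165 (D = -5 + 1/(160 + (5 - 4)*5) = -5 + 1/(160 + 1*5) = -5 + 1/(160 + 5) = -5 + 1/165 = -824/165 ≈ -4.9939)
Q(p) = -824/165 - p
(Y(274) + 374311)*(Q(584) + 415645) = (274 + 374311)*((-824/165 - 1*584) + 415645) = 374585*((-824/165 - 584) + 415645) = 374585*(-97184/165 + 415645) = 374585*(68484241/165) = 5130633882997/33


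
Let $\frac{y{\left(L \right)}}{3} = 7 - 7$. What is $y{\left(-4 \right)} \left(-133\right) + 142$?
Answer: $142$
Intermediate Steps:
$y{\left(L \right)} = 0$ ($y{\left(L \right)} = 3 \left(7 - 7\right) = 3 \cdot 0 = 0$)
$y{\left(-4 \right)} \left(-133\right) + 142 = 0 \left(-133\right) + 142 = 0 + 142 = 142$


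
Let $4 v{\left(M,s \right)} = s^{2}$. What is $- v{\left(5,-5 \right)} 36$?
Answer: $-225$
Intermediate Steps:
$v{\left(M,s \right)} = \frac{s^{2}}{4}$
$- v{\left(5,-5 \right)} 36 = - \frac{\left(-5\right)^{2}}{4} \cdot 36 = - \frac{25}{4} \cdot 36 = \left(-1\right) \frac{25}{4} \cdot 36 = \left(- \frac{25}{4}\right) 36 = -225$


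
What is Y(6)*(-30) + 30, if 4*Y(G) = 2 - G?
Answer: 60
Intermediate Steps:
Y(G) = ½ - G/4 (Y(G) = (2 - G)/4 = ½ - G/4)
Y(6)*(-30) + 30 = (½ - ¼*6)*(-30) + 30 = (½ - 3/2)*(-30) + 30 = -1*(-30) + 30 = 30 + 30 = 60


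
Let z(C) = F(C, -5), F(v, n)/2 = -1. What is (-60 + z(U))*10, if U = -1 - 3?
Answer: -620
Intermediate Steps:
F(v, n) = -2 (F(v, n) = 2*(-1) = -2)
U = -4
z(C) = -2
(-60 + z(U))*10 = (-60 - 2)*10 = -62*10 = -620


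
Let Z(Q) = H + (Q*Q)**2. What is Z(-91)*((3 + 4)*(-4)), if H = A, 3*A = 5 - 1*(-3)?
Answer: -5760296948/3 ≈ -1.9201e+9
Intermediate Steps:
A = 8/3 (A = (5 - 1*(-3))/3 = (5 + 3)/3 = (1/3)*8 = 8/3 ≈ 2.6667)
H = 8/3 ≈ 2.6667
Z(Q) = 8/3 + Q**4 (Z(Q) = 8/3 + (Q*Q)**2 = 8/3 + (Q**2)**2 = 8/3 + Q**4)
Z(-91)*((3 + 4)*(-4)) = (8/3 + (-91)**4)*((3 + 4)*(-4)) = (8/3 + 68574961)*(7*(-4)) = (205724891/3)*(-28) = -5760296948/3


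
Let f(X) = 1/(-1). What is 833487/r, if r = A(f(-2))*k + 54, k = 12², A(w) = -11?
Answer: -277829/510 ≈ -544.76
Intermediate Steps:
f(X) = -1
k = 144
r = -1530 (r = -11*144 + 54 = -1584 + 54 = -1530)
833487/r = 833487/(-1530) = 833487*(-1/1530) = -277829/510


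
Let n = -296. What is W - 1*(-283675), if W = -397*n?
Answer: 401187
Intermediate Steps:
W = 117512 (W = -397*(-296) = 117512)
W - 1*(-283675) = 117512 - 1*(-283675) = 117512 + 283675 = 401187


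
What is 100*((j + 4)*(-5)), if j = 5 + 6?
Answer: -7500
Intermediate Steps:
j = 11
100*((j + 4)*(-5)) = 100*((11 + 4)*(-5)) = 100*(15*(-5)) = 100*(-75) = -7500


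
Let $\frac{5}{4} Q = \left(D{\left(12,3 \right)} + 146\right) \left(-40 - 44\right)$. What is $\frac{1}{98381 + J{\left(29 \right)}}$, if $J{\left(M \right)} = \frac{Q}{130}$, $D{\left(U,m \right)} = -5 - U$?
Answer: $\frac{325}{31952153} \approx 1.0171 \cdot 10^{-5}$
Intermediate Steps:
$Q = - \frac{43344}{5}$ ($Q = \frac{4 \left(\left(-5 - 12\right) + 146\right) \left(-40 - 44\right)}{5} = \frac{4 \left(\left(-5 - 12\right) + 146\right) \left(-84\right)}{5} = \frac{4 \left(-17 + 146\right) \left(-84\right)}{5} = \frac{4 \cdot 129 \left(-84\right)}{5} = \frac{4}{5} \left(-10836\right) = - \frac{43344}{5} \approx -8668.8$)
$J{\left(M \right)} = - \frac{21672}{325}$ ($J{\left(M \right)} = - \frac{43344}{5 \cdot 130} = \left(- \frac{43344}{5}\right) \frac{1}{130} = - \frac{21672}{325}$)
$\frac{1}{98381 + J{\left(29 \right)}} = \frac{1}{98381 - \frac{21672}{325}} = \frac{1}{\frac{31952153}{325}} = \frac{325}{31952153}$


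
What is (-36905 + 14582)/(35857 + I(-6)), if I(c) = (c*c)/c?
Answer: -22323/35851 ≈ -0.62266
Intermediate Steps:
I(c) = c (I(c) = c**2/c = c)
(-36905 + 14582)/(35857 + I(-6)) = (-36905 + 14582)/(35857 - 6) = -22323/35851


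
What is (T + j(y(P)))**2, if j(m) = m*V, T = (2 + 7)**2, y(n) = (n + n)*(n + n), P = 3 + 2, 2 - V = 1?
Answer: 32761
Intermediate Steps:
V = 1 (V = 2 - 1*1 = 2 - 1 = 1)
P = 5
y(n) = 4*n**2 (y(n) = (2*n)*(2*n) = 4*n**2)
T = 81 (T = 9**2 = 81)
j(m) = m (j(m) = m*1 = m)
(T + j(y(P)))**2 = (81 + 4*5**2)**2 = (81 + 4*25)**2 = (81 + 100)**2 = 181**2 = 32761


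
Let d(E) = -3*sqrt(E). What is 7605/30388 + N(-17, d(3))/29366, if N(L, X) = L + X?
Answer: 111405917/446187004 - 3*sqrt(3)/29366 ≈ 0.24951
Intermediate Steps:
7605/30388 + N(-17, d(3))/29366 = 7605/30388 + (-17 - 3*sqrt(3))/29366 = 7605*(1/30388) + (-17 - 3*sqrt(3))*(1/29366) = 7605/30388 + (-17/29366 - 3*sqrt(3)/29366) = 111405917/446187004 - 3*sqrt(3)/29366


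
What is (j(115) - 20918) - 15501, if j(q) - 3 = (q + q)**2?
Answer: 16484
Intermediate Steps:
j(q) = 3 + 4*q**2 (j(q) = 3 + (q + q)**2 = 3 + (2*q)**2 = 3 + 4*q**2)
(j(115) - 20918) - 15501 = ((3 + 4*115**2) - 20918) - 15501 = ((3 + 4*13225) - 20918) - 15501 = ((3 + 52900) - 20918) - 15501 = (52903 - 20918) - 15501 = 31985 - 15501 = 16484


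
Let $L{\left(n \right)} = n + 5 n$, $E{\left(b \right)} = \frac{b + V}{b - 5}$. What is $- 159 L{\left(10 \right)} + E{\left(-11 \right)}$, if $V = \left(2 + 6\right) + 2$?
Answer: $- \frac{152639}{16} \approx -9539.9$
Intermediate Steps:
$V = 10$ ($V = 8 + 2 = 10$)
$E{\left(b \right)} = \frac{10 + b}{-5 + b}$ ($E{\left(b \right)} = \frac{b + 10}{b - 5} = \frac{10 + b}{-5 + b}$)
$L{\left(n \right)} = 6 n$
$- 159 L{\left(10 \right)} + E{\left(-11 \right)} = - 159 \cdot 6 \cdot 10 + \frac{10 - 11}{-5 - 11} = \left(-159\right) 60 + \frac{1}{-16} \left(-1\right) = -9540 - - \frac{1}{16} = -9540 + \frac{1}{16} = - \frac{152639}{16}$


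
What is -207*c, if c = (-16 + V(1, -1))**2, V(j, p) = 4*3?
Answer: -3312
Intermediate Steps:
V(j, p) = 12
c = 16 (c = (-16 + 12)**2 = (-4)**2 = 16)
-207*c = -207*16 = -3312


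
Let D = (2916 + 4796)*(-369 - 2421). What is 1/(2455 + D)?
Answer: -1/21514025 ≈ -4.6481e-8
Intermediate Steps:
D = -21516480 (D = 7712*(-2790) = -21516480)
1/(2455 + D) = 1/(2455 - 21516480) = 1/(-21514025) = -1/21514025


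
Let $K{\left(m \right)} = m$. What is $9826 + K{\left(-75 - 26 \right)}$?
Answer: $9725$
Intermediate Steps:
$9826 + K{\left(-75 - 26 \right)} = 9826 - 101 = 9725$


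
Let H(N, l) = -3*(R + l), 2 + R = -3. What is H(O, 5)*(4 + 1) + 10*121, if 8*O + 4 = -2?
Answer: 1210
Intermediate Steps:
R = -5 (R = -2 - 3 = -5)
O = -¾ (O = -½ + (⅛)*(-2) = -½ - ¼ = -¾ ≈ -0.75000)
H(N, l) = 15 - 3*l (H(N, l) = -3*(-5 + l) = 15 - 3*l)
H(O, 5)*(4 + 1) + 10*121 = (15 - 3*5)*(4 + 1) + 10*121 = (15 - 15)*5 + 1210 = 0*5 + 1210 = 0 + 1210 = 1210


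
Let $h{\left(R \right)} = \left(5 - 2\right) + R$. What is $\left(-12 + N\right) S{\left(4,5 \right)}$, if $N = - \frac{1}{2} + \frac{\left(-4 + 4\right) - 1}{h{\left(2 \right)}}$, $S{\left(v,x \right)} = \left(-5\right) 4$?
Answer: $254$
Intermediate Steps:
$S{\left(v,x \right)} = -20$
$h{\left(R \right)} = 3 + R$
$N = - \frac{7}{10}$ ($N = - \frac{1}{2} + \frac{\left(-4 + 4\right) - 1}{3 + 2} = \left(-1\right) \frac{1}{2} + \frac{0 - 1}{5} = - \frac{1}{2} - \frac{1}{5} = - \frac{7}{10} \approx -0.7$)
$\left(-12 + N\right) S{\left(4,5 \right)} = \left(-12 - \frac{7}{10}\right) \left(-20\right) = \left(- \frac{127}{10}\right) \left(-20\right) = 254$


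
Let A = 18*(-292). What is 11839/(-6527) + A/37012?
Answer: -118122745/60394331 ≈ -1.9559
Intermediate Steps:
A = -5256
11839/(-6527) + A/37012 = 11839/(-6527) - 5256/37012 = 11839*(-1/6527) - 5256*1/37012 = -11839/6527 - 1314/9253 = -118122745/60394331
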